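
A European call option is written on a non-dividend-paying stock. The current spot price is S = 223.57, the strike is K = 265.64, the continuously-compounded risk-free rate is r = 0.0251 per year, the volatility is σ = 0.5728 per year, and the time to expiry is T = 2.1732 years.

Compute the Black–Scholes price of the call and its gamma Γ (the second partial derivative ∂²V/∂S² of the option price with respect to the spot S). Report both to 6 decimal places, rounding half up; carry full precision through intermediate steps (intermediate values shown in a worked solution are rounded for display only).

σ√T = 0.5728·√2.1732 = 0.844409
d₁ = (ln(S/K) + (r+σ²/2)T) / (σ√T) = (ln(223.57/265.64) + (0.0251+0.5728²/2)·2.1732) / 0.844409 = (-0.172417 + 0.411061) / 0.844409 = 0.282616
d₂ = d₁ − σ√T = 0.282616 − 0.844409 = -0.561793
e^{−rT} = e^{−0.0251·2.1732} = 0.946914
N(d₁) = 0.611264,  N(d₂) = 0.287128
Call price V = S·N(d₁) − K·e^{−rT}·N(d₂) = 136.660346 − 72.223746 = 64.436600
φ(d₁) = (1/√(2π))·e^{−d₁²/2} = 0.383324
Γ = φ(d₁) / (S·σ·√T) = 0.002030

price = 64.436600
Γ = 0.002030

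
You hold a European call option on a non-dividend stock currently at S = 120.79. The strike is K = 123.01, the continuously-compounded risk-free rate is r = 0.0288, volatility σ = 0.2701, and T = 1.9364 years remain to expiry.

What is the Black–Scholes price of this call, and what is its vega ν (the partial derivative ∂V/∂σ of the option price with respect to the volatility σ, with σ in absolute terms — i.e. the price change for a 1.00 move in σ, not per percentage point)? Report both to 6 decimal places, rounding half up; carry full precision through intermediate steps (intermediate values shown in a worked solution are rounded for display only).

σ√T = 0.2701·√1.9364 = 0.375857
d₁ = (ln(S/K) + (r+σ²/2)T) / (σ√T) = (ln(120.79/123.01) + (0.0288+0.2701²/2)·1.9364) / 0.375857 = (-0.018212 + 0.126402) / 0.375857 = 0.287850
d₂ = d₁ − σ√T = 0.287850 − 0.375857 = -0.088007
e^{−rT} = e^{−0.0288·1.9364} = 0.945758
N(d₁) = 0.613269,  N(d₂) = 0.464936
Call price V = S·N(d₁) − K·e^{−rT}·N(d₂) = 74.076781 − 54.089555 = 19.987226
φ(d₁) = (1/√(2π))·e^{−d₁²/2} = 0.382752
ν = S·φ(d₁)·√T = 64.334851

price = 19.987226
ν = 64.334851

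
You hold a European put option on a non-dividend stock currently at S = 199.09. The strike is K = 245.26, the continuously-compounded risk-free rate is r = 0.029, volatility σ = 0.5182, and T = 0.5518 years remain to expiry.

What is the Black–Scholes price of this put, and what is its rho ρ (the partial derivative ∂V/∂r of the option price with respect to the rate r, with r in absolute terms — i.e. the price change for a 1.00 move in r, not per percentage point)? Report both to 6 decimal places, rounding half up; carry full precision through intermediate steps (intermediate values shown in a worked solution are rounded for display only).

σ√T = 0.5182·√0.5518 = 0.384936
d₁ = (ln(S/K) + (r+σ²/2)T) / (σ√T) = (ln(199.09/245.26) + (0.029+0.5182²/2)·0.5518) / 0.384936 = (-0.208562 + 0.090090) / 0.384936 = -0.307771
d₂ = d₁ − σ√T = -0.307771 − 0.384936 = -0.692706
e^{−rT} = e^{−0.029·0.5518} = 0.984125
N(−d₁) = 0.620872,  N(−d₂) = 0.755753
Put price V = K·e^{−rT}·N(−d₂) − S·N(−d₁) = 182.413504 − 123.609319 = 58.804184
ρ = −K·T·e^{−rT}·N(−d₂) = -100.655771

price = 58.804184
ρ = -100.655771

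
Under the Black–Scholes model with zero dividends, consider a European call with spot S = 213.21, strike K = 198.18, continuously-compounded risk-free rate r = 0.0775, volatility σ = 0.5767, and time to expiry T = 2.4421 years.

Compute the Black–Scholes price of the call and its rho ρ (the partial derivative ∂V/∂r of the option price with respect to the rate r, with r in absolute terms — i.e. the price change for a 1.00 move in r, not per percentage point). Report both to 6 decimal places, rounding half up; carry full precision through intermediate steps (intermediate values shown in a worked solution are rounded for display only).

price = 92.745748
ρ = 174.884974

σ√T = 0.5767·√2.4421 = 0.901222
d₁ = (ln(S/K) + (r+σ²/2)T) / (σ√T) = (ln(213.21/198.18) + (0.0775+0.5767²/2)·2.4421) / 0.901222 = (0.073102 + 0.595363) / 0.901222 = 0.741732
d₂ = d₁ − σ√T = 0.741732 − 0.901222 = -0.159490
e^{−rT} = e^{−0.0775·2.4421} = 0.827569
N(d₁) = 0.770875,  N(d₂) = 0.436641
Call price V = S·N(d₁) − K·e^{−rT}·N(d₂) = 164.358284 − 71.612536 = 92.745748
ρ = K·T·e^{−rT}·N(d₂) = 174.884974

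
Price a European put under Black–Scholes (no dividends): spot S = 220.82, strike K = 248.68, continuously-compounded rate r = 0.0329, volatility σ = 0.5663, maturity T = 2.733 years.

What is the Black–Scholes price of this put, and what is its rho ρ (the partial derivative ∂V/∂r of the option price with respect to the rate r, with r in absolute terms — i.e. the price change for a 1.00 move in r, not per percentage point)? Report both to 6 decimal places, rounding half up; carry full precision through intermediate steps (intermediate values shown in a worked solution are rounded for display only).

price = 83.998219
ρ = -429.310487

σ√T = 0.5663·√2.733 = 0.936195
d₁ = (ln(S/K) + (r+σ²/2)T) / (σ√T) = (ln(220.82/248.68) + (0.0329+0.5663²/2)·2.733) / 0.936195 = (-0.118819 + 0.528146) / 0.936195 = 0.437224
d₂ = d₁ − σ√T = 0.437224 − 0.936195 = -0.498971
e^{−rT} = e^{−0.0329·2.733} = 0.914008
N(−d₁) = 0.330974,  N(−d₂) = 0.691100
Put price V = K·e^{−rT}·N(−d₂) − S·N(−d₁) = 157.083969 − 73.085749 = 83.998219
ρ = −K·T·e^{−rT}·N(−d₂) = -429.310487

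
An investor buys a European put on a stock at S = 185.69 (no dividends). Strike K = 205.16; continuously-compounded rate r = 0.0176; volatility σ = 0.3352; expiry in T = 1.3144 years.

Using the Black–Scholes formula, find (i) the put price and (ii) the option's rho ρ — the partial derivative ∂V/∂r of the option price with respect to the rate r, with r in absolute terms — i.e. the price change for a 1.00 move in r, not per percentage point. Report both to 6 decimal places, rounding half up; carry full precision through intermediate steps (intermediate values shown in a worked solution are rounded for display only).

price = 37.384236
ρ = -171.866462

σ√T = 0.3352·√1.3144 = 0.384298
d₁ = (ln(S/K) + (r+σ²/2)T) / (σ√T) = (ln(185.69/205.16) + (0.0176+0.3352²/2)·1.3144) / 0.384298 = (-0.099712 + 0.096976) / 0.384298 = -0.007119
d₂ = d₁ − σ√T = -0.007119 − 0.384298 = -0.391417
e^{−rT} = e^{−0.0176·1.3144} = 0.977132
N(−d₁) = 0.502840,  N(−d₂) = 0.652255
Put price V = K·e^{−rT}·N(−d₂) − S·N(−d₁) = 130.756590 − 93.372355 = 37.384236
ρ = −K·T·e^{−rT}·N(−d₂) = -171.866462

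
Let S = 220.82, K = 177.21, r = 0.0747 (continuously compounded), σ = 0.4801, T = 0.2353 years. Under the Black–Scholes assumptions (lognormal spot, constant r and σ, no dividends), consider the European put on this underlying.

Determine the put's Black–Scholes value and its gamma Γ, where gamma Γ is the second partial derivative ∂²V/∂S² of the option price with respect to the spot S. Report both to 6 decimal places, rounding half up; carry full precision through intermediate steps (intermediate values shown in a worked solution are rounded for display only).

σ√T = 0.4801·√0.2353 = 0.232886
d₁ = (ln(S/K) + (r+σ²/2)T) / (σ√T) = (ln(220.82/177.21) + (0.0747+0.4801²/2)·0.2353) / 0.232886 = (0.220012 + 0.044695) / 0.232886 = 1.136640
d₂ = d₁ − σ√T = 1.136640 − 0.232886 = 0.903755
e^{−rT} = e^{−0.0747·0.2353} = 0.982577
N(−d₁) = 0.127844,  N(−d₂) = 0.183063
Put price V = K·e^{−rT}·N(−d₂) − S·N(−d₁) = 31.875326 − 28.230586 = 3.644739
φ(d₁) = (1/√(2π))·e^{−d₁²/2} = 0.209106
Γ = φ(d₁) / (S·σ·√T) = 0.004066

price = 3.644739
Γ = 0.004066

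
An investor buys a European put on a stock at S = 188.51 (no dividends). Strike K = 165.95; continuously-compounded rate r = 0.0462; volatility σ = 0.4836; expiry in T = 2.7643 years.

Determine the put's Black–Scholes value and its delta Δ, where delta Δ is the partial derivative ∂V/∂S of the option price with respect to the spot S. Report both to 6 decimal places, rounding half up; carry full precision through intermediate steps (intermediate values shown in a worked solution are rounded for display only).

price = 33.474520
Δ = -0.235951

σ√T = 0.4836·√2.7643 = 0.804042
d₁ = (ln(S/K) + (r+σ²/2)T) / (σ√T) = (ln(188.51/165.95) + (0.0462+0.4836²/2)·2.7643) / 0.804042 = (0.127465 + 0.450953) / 0.804042 = 0.719387
d₂ = d₁ − σ√T = 0.719387 − 0.804042 = -0.084656
e^{−rT} = e^{−0.0462·2.7643} = 0.880108
N(−d₁) = 0.235951,  N(−d₂) = 0.533732
Put price V = K·e^{−rT}·N(−d₂) − S·N(−d₁) = 77.953719 − 44.479199 = 33.474520
Δ = −N(−d₁) = -0.235951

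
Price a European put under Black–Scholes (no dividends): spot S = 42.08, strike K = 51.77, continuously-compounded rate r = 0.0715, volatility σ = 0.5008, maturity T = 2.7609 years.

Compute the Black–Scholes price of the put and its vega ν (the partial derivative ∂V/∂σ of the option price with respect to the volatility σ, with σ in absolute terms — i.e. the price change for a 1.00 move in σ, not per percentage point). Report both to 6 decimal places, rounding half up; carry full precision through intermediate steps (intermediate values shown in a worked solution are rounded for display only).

σ√T = 0.5008·√2.7609 = 0.832127
d₁ = (ln(S/K) + (r+σ²/2)T) / (σ√T) = (ln(42.08/51.77) + (0.0715+0.5008²/2)·2.7609) / 0.832127 = (-0.207238 + 0.543622) / 0.832127 = 0.404246
d₂ = d₁ − σ√T = 0.404246 − 0.832127 = -0.427881
e^{−rT} = e^{−0.0715·2.7609} = 0.820859
N(−d₁) = 0.343016,  N(−d₂) = 0.665631
Put price V = K·e^{−rT}·N(−d₂) − S·N(−d₁) = 28.286567 − 14.434114 = 13.852453
φ(d₁) = (1/√(2π))·e^{−d₁²/2} = 0.367642
ν = S·φ(d₁)·√T = 25.705503

price = 13.852453
ν = 25.705503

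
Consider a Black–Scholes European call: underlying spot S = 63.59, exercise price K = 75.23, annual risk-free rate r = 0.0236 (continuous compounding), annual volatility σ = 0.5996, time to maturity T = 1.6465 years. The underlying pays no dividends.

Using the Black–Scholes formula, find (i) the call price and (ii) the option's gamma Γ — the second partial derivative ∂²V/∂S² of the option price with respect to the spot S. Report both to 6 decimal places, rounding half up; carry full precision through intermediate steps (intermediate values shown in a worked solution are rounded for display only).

σ√T = 0.5996·√1.6465 = 0.769383
d₁ = (ln(S/K) + (r+σ²/2)T) / (σ√T) = (ln(63.59/75.23) + (0.0236+0.5996²/2)·1.6465) / 0.769383 = (-0.168094 + 0.334832) / 0.769383 = 0.216717
d₂ = d₁ − σ√T = 0.216717 − 0.769383 = -0.552666
e^{−rT} = e^{−0.0236·1.6465} = 0.961888
N(d₁) = 0.585786,  N(d₂) = 0.290246
Call price V = S·N(d₁) − K·e^{−rT}·N(d₂) = 37.250109 − 21.003035 = 16.247074
φ(d₁) = (1/√(2π))·e^{−d₁²/2} = 0.389683
Γ = φ(d₁) / (S·σ·√T) = 0.007965

price = 16.247074
Γ = 0.007965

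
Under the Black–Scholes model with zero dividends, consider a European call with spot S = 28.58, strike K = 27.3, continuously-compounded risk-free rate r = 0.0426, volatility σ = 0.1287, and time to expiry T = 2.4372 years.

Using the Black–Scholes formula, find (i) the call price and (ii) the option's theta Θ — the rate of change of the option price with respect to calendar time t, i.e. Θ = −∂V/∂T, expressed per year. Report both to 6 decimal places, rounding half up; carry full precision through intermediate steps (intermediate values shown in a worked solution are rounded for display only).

price = 4.675393
Θ = -1.104873

σ√T = 0.1287·√2.4372 = 0.200920
d₁ = (ln(S/K) + (r+σ²/2)T) / (σ√T) = (ln(28.58/27.3) + (0.0426+0.1287²/2)·2.4372) / 0.200920 = (0.045820 + 0.124009) / 0.200920 = 0.845258
d₂ = d₁ − σ√T = 0.845258 − 0.200920 = 0.644338
e^{−rT} = e^{−0.0426·2.4372} = 0.901383
N(d₁) = 0.801017,  N(d₂) = 0.740322
Call price V = S·N(d₁) − K·e^{−rT}·N(d₂) = 22.893058 − 18.217665 = 4.675393
φ(d₁) = (1/√(2π))·e^{−d₁²/2} = 0.279104
Θ = −S·φ(d₁)·σ/(2√T) − r·K·e^{−rT}·N(d₂) = −0.328800 − 0.776073 = -1.104873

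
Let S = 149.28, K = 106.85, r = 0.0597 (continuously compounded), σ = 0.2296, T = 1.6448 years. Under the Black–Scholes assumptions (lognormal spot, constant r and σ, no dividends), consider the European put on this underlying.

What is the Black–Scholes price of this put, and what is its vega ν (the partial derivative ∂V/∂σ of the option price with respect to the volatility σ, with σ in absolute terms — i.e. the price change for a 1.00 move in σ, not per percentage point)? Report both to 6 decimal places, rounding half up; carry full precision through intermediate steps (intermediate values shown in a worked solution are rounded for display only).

price = 1.104370
ν = 20.685594

σ√T = 0.2296·√1.6448 = 0.294461
d₁ = (ln(S/K) + (r+σ²/2)T) / (σ√T) = (ln(149.28/106.85) + (0.0597+0.2296²/2)·1.6448) / 0.294461 = (0.334398 + 0.141548) / 0.294461 = 1.616327
d₂ = d₁ − σ√T = 1.616327 − 0.294461 = 1.321866
e^{−rT} = e^{−0.0597·1.6448} = 0.906473
N(−d₁) = 0.053012,  N(−d₂) = 0.093106
Put price V = K·e^{−rT}·N(−d₂) − S·N(−d₁) = 9.017968 − 7.913598 = 1.104370
φ(d₁) = (1/√(2π))·e^{−d₁²/2} = 0.108046
ν = S·φ(d₁)·√T = 20.685594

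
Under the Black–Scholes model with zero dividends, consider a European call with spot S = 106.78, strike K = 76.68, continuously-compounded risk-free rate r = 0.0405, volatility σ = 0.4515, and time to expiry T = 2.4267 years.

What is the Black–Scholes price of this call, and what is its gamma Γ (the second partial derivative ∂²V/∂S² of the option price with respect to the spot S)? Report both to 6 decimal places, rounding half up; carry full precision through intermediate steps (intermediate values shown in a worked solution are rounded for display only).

σ√T = 0.4515·√2.4267 = 0.703341
d₁ = (ln(S/K) + (r+σ²/2)T) / (σ√T) = (ln(106.78/76.68) + (0.0405+0.4515²/2)·2.4267) / 0.703341 = (0.331130 + 0.345625) / 0.703341 = 0.962201
d₂ = d₁ − σ√T = 0.962201 − 0.703341 = 0.258860
e^{−rT} = e^{−0.0405·2.4267} = 0.906394
N(d₁) = 0.832026,  N(d₂) = 0.602128
Call price V = S·N(d₁) − K·e^{−rT}·N(d₂) = 88.843702 − 41.849301 = 46.994401
φ(d₁) = (1/√(2π))·e^{−d₁²/2} = 0.251113
Γ = φ(d₁) / (S·σ·√T) = 0.003344

price = 46.994401
Γ = 0.003344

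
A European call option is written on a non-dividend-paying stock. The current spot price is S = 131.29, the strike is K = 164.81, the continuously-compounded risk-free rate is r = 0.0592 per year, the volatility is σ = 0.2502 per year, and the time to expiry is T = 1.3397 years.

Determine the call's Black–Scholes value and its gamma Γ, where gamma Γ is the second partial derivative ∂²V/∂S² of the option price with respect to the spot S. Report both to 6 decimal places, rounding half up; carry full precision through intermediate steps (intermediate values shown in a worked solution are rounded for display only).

price = 7.913639
Γ = 0.009811

σ√T = 0.2502·√1.3397 = 0.289595
d₁ = (ln(S/K) + (r+σ²/2)T) / (σ√T) = (ln(131.29/164.81) + (0.0592+0.2502²/2)·1.3397) / 0.289595 = (-0.227385 + 0.121243) / 0.289595 = -0.366518
d₂ = d₁ − σ√T = -0.366518 − 0.289595 = -0.656113
e^{−rT} = e^{−0.0592·1.3397} = 0.923753
N(d₁) = 0.356989,  N(d₂) = 0.255876
Call price V = S·N(d₁) − K·e^{−rT}·N(d₂) = 46.869122 − 38.955482 = 7.913639
φ(d₁) = (1/√(2π))·e^{−d₁²/2} = 0.373026
Γ = φ(d₁) / (S·σ·√T) = 0.009811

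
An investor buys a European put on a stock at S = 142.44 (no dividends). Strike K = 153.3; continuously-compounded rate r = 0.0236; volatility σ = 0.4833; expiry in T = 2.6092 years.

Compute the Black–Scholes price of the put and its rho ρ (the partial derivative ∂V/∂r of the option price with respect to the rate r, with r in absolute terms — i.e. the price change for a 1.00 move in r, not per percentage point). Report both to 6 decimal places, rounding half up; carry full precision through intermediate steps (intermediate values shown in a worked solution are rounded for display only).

σ√T = 0.4833·√2.6092 = 0.780675
d₁ = (ln(S/K) + (r+σ²/2)T) / (σ√T) = (ln(142.44/153.3) + (0.0236+0.4833²/2)·2.6092) / 0.780675 = (-0.073476 + 0.366304) / 0.780675 = 0.375096
d₂ = d₁ − σ√T = 0.375096 − 0.780675 = -0.405579
e^{−rT} = e^{−0.0236·2.6092} = 0.940280
N(−d₁) = 0.353795,  N(−d₂) = 0.657474
Put price V = K·e^{−rT}·N(−d₂) − S·N(−d₁) = 94.771605 − 50.394494 = 44.377112
ρ = −K·T·e^{−rT}·N(−d₂) = -247.278073

price = 44.377112
ρ = -247.278073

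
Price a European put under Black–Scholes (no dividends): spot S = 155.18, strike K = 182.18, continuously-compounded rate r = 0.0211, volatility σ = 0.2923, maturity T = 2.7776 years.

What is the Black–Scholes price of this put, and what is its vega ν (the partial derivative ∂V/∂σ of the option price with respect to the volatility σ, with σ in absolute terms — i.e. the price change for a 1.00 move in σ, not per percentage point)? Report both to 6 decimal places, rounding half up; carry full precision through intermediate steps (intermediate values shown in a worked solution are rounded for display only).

price = 40.448264
ν = 103.114725

σ√T = 0.2923·√2.7776 = 0.487151
d₁ = (ln(S/K) + (r+σ²/2)T) / (σ√T) = (ln(155.18/182.18) + (0.0211+0.2923²/2)·2.7776) / 0.487151 = (-0.160409 + 0.177265) / 0.487151 = 0.034601
d₂ = d₁ − σ√T = 0.034601 − 0.487151 = -0.452550
e^{−rT} = e^{−0.0211·2.7776} = 0.943077
N(−d₁) = 0.486199,  N(−d₂) = 0.674564
Put price V = K·e^{−rT}·N(−d₂) − S·N(−d₁) = 115.896611 − 75.448346 = 40.448264
φ(d₁) = (1/√(2π))·e^{−d₁²/2} = 0.398704
ν = S·φ(d₁)·√T = 103.114725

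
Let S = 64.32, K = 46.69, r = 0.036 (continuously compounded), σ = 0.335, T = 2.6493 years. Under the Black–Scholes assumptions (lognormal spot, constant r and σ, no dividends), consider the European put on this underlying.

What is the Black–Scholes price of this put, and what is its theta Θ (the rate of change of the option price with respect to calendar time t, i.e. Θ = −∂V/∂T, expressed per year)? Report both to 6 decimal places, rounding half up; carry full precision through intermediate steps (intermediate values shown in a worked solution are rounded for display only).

σ√T = 0.335·√2.6493 = 0.545268
d₁ = (ln(S/K) + (r+σ²/2)T) / (σ√T) = (ln(64.32/46.69) + (0.036+0.335²/2)·2.6493) / 0.545268 = (0.320341 + 0.244034) / 0.545268 = 1.035039
d₂ = d₁ − σ√T = 1.035039 − 0.545268 = 0.489771
e^{−rT} = e^{−0.036·2.6493} = 0.909032
N(−d₁) = 0.150325,  N(−d₂) = 0.312148
Put price V = K·e^{−rT}·N(−d₂) − S·N(−d₁) = 13.248410 − 9.668923 = 3.579487
φ(d₁) = (1/√(2π))·e^{−d₁²/2} = 0.233496
Θ = −S·φ(d₁)·σ/(2√T) + r·K·e^{−rT}·N(−d₂) = −1.545518 + 0.476943 = -1.068576

price = 3.579487
Θ = -1.068576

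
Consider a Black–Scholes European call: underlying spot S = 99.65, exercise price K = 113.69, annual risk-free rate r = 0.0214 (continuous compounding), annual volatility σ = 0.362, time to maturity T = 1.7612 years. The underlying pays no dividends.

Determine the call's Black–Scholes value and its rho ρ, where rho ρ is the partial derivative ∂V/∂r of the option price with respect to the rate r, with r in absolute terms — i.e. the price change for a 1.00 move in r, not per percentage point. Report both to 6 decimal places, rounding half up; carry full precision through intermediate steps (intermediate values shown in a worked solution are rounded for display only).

σ√T = 0.362·√1.7612 = 0.480411
d₁ = (ln(S/K) + (r+σ²/2)T) / (σ√T) = (ln(99.65/113.69) + (0.0214+0.362²/2)·1.7612) / 0.480411 = (-0.131811 + 0.153087) / 0.480411 = 0.044286
d₂ = d₁ − σ√T = 0.044286 − 0.480411 = -0.436125
e^{−rT} = e^{−0.0214·1.7612} = 0.963012
N(d₁) = 0.517662,  N(d₂) = 0.331373
Call price V = S·N(d₁) − K·e^{−rT}·N(d₂) = 51.585009 − 36.280324 = 15.304685
ρ = K·T·e^{−rT}·N(d₂) = 63.896906

price = 15.304685
ρ = 63.896906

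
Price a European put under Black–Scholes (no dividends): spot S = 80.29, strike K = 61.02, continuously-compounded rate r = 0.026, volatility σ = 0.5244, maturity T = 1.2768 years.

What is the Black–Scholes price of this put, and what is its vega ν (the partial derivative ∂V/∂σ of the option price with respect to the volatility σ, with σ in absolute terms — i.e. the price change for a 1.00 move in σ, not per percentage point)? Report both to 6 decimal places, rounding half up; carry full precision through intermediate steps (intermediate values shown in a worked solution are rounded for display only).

σ√T = 0.5244·√1.2768 = 0.592549
d₁ = (ln(S/K) + (r+σ²/2)T) / (σ√T) = (ln(80.29/61.02) + (0.026+0.5244²/2)·1.2768) / 0.592549 = (0.274443 + 0.208754) / 0.592549 = 0.815456
d₂ = d₁ − σ√T = 0.815456 − 0.592549 = 0.222907
e^{−rT} = e^{−0.026·1.2768} = 0.967348
N(−d₁) = 0.207406,  N(−d₂) = 0.411804
Put price V = K·e^{−rT}·N(−d₂) − S·N(−d₁) = 24.307797 − 16.652610 = 7.655186
φ(d₁) = (1/√(2π))·e^{−d₁²/2} = 0.286098
ν = S·φ(d₁)·√T = 25.955956

price = 7.655186
ν = 25.955956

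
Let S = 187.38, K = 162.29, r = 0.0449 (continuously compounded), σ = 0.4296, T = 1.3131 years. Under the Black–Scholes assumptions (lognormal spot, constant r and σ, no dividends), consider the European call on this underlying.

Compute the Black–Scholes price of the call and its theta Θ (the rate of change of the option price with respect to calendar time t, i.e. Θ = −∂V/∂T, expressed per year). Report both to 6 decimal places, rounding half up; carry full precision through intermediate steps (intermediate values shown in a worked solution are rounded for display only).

σ√T = 0.4296·√1.3131 = 0.492281
d₁ = (ln(S/K) + (r+σ²/2)T) / (σ√T) = (ln(187.38/162.29) + (0.0449+0.4296²/2)·1.3131) / 0.492281 = (0.143754 + 0.180129) / 0.492281 = 0.657921
d₂ = d₁ − σ√T = 0.657921 − 0.492281 = 0.165640
e^{−rT} = e^{−0.0449·1.3131} = 0.942746
N(d₁) = 0.744706,  N(d₂) = 0.565780
Call price V = S·N(d₁) − K·e^{−rT}·N(d₂) = 139.542955 − 86.563368 = 52.979588
φ(d₁) = (1/√(2π))·e^{−d₁²/2} = 0.321304
Θ = −S·φ(d₁)·σ/(2√T) − r·K·e^{−rT}·N(d₂) = −11.285588 − 3.886695 = -15.172283

price = 52.979588
Θ = -15.172283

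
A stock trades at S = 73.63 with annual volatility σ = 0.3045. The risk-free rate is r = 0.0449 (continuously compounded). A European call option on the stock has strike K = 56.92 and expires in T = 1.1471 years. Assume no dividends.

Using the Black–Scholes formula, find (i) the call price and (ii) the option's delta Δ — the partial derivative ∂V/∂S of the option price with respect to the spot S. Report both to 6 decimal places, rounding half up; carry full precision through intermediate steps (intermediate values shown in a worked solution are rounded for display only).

price = 21.445524
Δ = 0.866559

σ√T = 0.3045·√1.1471 = 0.326128
d₁ = (ln(S/K) + (r+σ²/2)T) / (σ√T) = (ln(73.63/56.92) + (0.0449+0.3045²/2)·1.1471) / 0.326128 = (0.257406 + 0.104684) / 0.326128 = 1.110271
d₂ = d₁ − σ√T = 1.110271 − 0.326128 = 0.784143
e^{−rT} = e^{−0.0449·1.1471} = 0.949799
N(d₁) = 0.866559,  N(d₂) = 0.783522
Call price V = S·N(d₁) − K·e^{−rT}·N(d₂) = 63.804726 − 42.359202 = 21.445524
Δ = N(d₁) = 0.866559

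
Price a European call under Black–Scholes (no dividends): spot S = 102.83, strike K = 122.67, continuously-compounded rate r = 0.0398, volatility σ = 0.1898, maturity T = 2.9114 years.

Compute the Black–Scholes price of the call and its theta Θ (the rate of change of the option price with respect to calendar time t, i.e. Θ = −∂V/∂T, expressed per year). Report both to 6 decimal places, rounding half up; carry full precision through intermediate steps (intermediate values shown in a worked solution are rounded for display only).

σ√T = 0.1898·√2.9114 = 0.323852
d₁ = (ln(S/K) + (r+σ²/2)T) / (σ√T) = (ln(102.83/122.67) + (0.0398+0.1898²/2)·2.9114) / 0.323852 = (-0.176421 + 0.168314) / 0.323852 = -0.025032
d₂ = d₁ − σ√T = -0.025032 − 0.323852 = -0.348885
e^{−rT} = e^{−0.0398·2.9114} = 0.890588
N(d₁) = 0.490015,  N(d₂) = 0.363588
Call price V = S·N(d₁) − K·e^{−rT}·N(d₂) = 50.388202 − 39.721396 = 10.666805
φ(d₁) = (1/√(2π))·e^{−d₁²/2} = 0.398817
Θ = −S·φ(d₁)·σ/(2√T) − r·K·e^{−rT}·N(d₂) = −2.280915 − 1.580912 = -3.861827

price = 10.666805
Θ = -3.861827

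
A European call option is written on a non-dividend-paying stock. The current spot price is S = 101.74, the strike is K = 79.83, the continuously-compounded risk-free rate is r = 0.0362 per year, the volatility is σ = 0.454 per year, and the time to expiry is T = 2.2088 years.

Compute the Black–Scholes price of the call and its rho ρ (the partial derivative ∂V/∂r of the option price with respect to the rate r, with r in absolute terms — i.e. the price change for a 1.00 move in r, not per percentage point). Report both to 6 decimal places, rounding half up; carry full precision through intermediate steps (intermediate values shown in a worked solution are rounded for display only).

price = 39.667253
ρ = 90.487531

σ√T = 0.454·√2.2088 = 0.674736
d₁ = (ln(S/K) + (r+σ²/2)T) / (σ√T) = (ln(101.74/79.83) + (0.0362+0.454²/2)·2.2088) / 0.674736 = (0.242521 + 0.307593) / 0.674736 = 0.815303
d₂ = d₁ − σ√T = 0.815303 − 0.674736 = 0.140566
e^{−rT} = e^{−0.0362·2.2088} = 0.923155
N(d₁) = 0.792550,  N(d₂) = 0.555894
Call price V = S·N(d₁) − K·e^{−rT}·N(d₂) = 80.634082 − 40.966829 = 39.667253
ρ = K·T·e^{−rT}·N(d₂) = 90.487531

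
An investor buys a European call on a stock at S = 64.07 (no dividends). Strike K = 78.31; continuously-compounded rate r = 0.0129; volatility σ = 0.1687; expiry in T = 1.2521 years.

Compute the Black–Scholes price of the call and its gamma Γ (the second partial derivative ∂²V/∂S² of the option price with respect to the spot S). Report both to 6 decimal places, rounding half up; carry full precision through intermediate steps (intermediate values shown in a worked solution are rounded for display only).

σ√T = 0.1687·√1.2521 = 0.188771
d₁ = (ln(S/K) + (r+σ²/2)T) / (σ√T) = (ln(64.07/78.31) + (0.0129+0.1687²/2)·1.2521) / 0.188771 = (-0.200699 + 0.033969) / 0.188771 = -0.883240
d₂ = d₁ − σ√T = -0.883240 − 0.188771 = -1.072010
e^{−rT} = e^{−0.0129·1.2521} = 0.983978
N(d₁) = 0.188553,  N(d₂) = 0.141858
Call price V = S·N(d₁) − K·e^{−rT}·N(d₂) = 12.080614 − 10.930883 = 1.149731
φ(d₁) = (1/√(2π))·e^{−d₁²/2} = 0.270091
Γ = φ(d₁) / (S·σ·√T) = 0.022332

price = 1.149731
Γ = 0.022332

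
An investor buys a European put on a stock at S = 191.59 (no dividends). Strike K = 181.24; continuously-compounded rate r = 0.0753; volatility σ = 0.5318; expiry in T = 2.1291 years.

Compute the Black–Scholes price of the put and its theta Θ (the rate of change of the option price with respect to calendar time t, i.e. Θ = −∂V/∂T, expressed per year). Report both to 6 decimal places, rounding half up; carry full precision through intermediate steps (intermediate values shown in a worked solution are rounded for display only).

σ√T = 0.5318·√2.1291 = 0.775973
d₁ = (ln(S/K) + (r+σ²/2)T) / (σ√T) = (ln(191.59/181.24) + (0.0753+0.5318²/2)·2.1291) / 0.775973 = (0.055536 + 0.461388) / 0.775973 = 0.666162
d₂ = d₁ − σ√T = 0.666162 − 0.775973 = -0.109810
e^{−rT} = e^{−0.0753·2.1291} = 0.851870
N(−d₁) = 0.252654,  N(−d₂) = 0.543720
Put price V = K·e^{−rT}·N(−d₂) − S·N(−d₁) = 83.946553 − 48.405933 = 35.540619
φ(d₁) = (1/√(2π))·e^{−d₁²/2} = 0.319555
Θ = −S·φ(d₁)·σ/(2√T) + r·K·e^{−rT}·N(−d₂) = −11.156793 + 6.321175 = -4.835617

price = 35.540619
Θ = -4.835617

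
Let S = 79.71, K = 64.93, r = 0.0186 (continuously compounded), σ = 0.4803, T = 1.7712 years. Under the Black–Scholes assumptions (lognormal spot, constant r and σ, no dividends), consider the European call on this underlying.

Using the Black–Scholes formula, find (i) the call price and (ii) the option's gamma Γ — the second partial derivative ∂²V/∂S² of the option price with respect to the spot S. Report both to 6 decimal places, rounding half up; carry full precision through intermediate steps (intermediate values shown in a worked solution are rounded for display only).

price = 27.488112
Γ = 0.006163

σ√T = 0.4803·√1.7712 = 0.639214
d₁ = (ln(S/K) + (r+σ²/2)T) / (σ√T) = (ln(79.71/64.93) + (0.0186+0.4803²/2)·1.7712) / 0.639214 = (0.205085 + 0.237242) / 0.639214 = 0.691986
d₂ = d₁ − σ√T = 0.691986 − 0.639214 = 0.052771
e^{−rT} = e^{−0.0186·1.7712} = 0.967592
N(d₁) = 0.755527,  N(d₂) = 0.521043
Call price V = S·N(d₁) − K·e^{−rT}·N(d₂) = 60.223042 − 32.734930 = 27.488112
φ(d₁) = (1/√(2π))·e^{−d₁²/2} = 0.314001
Γ = φ(d₁) / (S·σ·√T) = 0.006163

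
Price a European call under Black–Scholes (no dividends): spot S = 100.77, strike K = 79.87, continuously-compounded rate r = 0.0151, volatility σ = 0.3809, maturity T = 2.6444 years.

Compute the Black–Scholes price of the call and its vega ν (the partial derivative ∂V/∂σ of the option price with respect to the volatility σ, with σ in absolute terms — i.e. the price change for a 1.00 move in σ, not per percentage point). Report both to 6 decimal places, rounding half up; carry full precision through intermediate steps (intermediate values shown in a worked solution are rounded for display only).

σ√T = 0.3809·√2.6444 = 0.619405
d₁ = (ln(S/K) + (r+σ²/2)T) / (σ√T) = (ln(100.77/79.87) + (0.0151+0.3809²/2)·2.6444) / 0.619405 = (0.232440 + 0.231762) / 0.619405 = 0.749432
d₂ = d₁ − σ√T = 0.749432 − 0.619405 = 0.130028
e^{−rT} = e^{−0.0151·2.6444} = 0.960856
N(d₁) = 0.773202,  N(d₂) = 0.551728
Call price V = S·N(d₁) − K·e^{−rT}·N(d₂) = 77.915531 − 42.341564 = 35.573968
φ(d₁) = (1/√(2π))·e^{−d₁²/2} = 0.301266
ν = S·φ(d₁)·√T = 49.367872

price = 35.573968
ν = 49.367872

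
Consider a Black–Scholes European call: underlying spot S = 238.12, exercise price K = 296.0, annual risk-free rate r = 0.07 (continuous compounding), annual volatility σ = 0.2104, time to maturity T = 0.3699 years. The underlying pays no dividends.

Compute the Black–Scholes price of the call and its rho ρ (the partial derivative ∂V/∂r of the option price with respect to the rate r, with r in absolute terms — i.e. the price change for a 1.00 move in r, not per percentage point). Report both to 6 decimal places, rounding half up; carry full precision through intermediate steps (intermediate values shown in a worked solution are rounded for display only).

σ√T = 0.2104·√0.3699 = 0.127964
d₁ = (ln(S/K) + (r+σ²/2)T) / (σ√T) = (ln(238.12/296.0) + (0.07+0.2104²/2)·0.3699) / 0.127964 = (-0.217585 + 0.034080) / 0.127964 = -1.434030
d₂ = d₁ − σ√T = -1.434030 − 0.127964 = -1.561994
e^{−rT} = e^{−0.07·0.3699} = 0.974439
N(d₁) = 0.075782,  N(d₂) = 0.059145
Call price V = S·N(d₁) − K·e^{−rT}·N(d₂) = 18.045160 − 17.059330 = 0.985830
ρ = K·T·e^{−rT}·N(d₂) = 6.310246

price = 0.985830
ρ = 6.310246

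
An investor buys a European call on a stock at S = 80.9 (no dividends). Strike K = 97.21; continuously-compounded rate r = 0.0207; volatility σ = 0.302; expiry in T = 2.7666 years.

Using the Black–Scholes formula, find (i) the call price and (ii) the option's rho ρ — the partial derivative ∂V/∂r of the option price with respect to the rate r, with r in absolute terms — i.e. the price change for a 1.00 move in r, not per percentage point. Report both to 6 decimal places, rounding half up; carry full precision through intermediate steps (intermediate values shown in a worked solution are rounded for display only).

σ√T = 0.302·√2.7666 = 0.502320
d₁ = (ln(S/K) + (r+σ²/2)T) / (σ√T) = (ln(80.9/97.21) + (0.0207+0.302²/2)·2.7666) / 0.502320 = (-0.183660 + 0.183431) / 0.502320 = -0.000455
d₂ = d₁ − σ√T = -0.000455 − 0.502320 = -0.502775
e^{−rT} = e^{−0.0207·2.7666} = 0.944340
N(d₁) = 0.499818,  N(d₂) = 0.307561
Call price V = S·N(d₁) − K·e^{−rT}·N(d₂) = 40.435309 − 28.233921 = 12.201388
ρ = K·T·e^{−rT}·N(d₂) = 78.111966

price = 12.201388
ρ = 78.111966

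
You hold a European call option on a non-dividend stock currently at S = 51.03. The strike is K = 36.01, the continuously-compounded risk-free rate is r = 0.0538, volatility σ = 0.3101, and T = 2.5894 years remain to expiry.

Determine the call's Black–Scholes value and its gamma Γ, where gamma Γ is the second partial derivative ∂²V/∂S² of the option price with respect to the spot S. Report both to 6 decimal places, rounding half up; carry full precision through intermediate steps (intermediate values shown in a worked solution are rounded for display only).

σ√T = 0.3101·√2.5894 = 0.499001
d₁ = (ln(S/K) + (r+σ²/2)T) / (σ√T) = (ln(51.03/36.01) + (0.0538+0.3101²/2)·2.5894) / 0.499001 = (0.348617 + 0.263811) / 0.499001 = 1.227308
d₂ = d₁ − σ√T = 1.227308 − 0.499001 = 0.728307
e^{−rT} = e^{−0.0538·2.5894} = 0.869959
N(d₁) = 0.890147,  N(d₂) = 0.766787
Call price V = S·N(d₁) − K·e^{−rT}·N(d₂) = 45.424177 − 24.021299 = 21.402879
φ(d₁) = (1/√(2π))·e^{−d₁²/2} = 0.187856
Γ = φ(d₁) / (S·σ·√T) = 0.007377

price = 21.402879
Γ = 0.007377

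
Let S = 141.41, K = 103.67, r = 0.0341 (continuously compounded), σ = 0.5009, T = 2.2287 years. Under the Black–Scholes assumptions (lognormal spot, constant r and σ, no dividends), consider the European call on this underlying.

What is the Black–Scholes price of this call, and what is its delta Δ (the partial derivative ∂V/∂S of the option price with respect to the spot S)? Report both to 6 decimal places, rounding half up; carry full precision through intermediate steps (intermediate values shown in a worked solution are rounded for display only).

price = 61.529511
Δ = 0.813451

σ√T = 0.5009·√2.2287 = 0.747785
d₁ = (ln(S/K) + (r+σ²/2)T) / (σ√T) = (ln(141.41/103.67) + (0.0341+0.5009²/2)·2.2287) / 0.747785 = (0.310451 + 0.355590) / 0.747785 = 0.890685
d₂ = d₁ − σ√T = 0.890685 − 0.747785 = 0.142899
e^{−rT} = e^{−0.0341·2.2287} = 0.926817
N(d₁) = 0.813451,  N(d₂) = 0.556815
Call price V = S·N(d₁) − K·e^{−rT}·N(d₂) = 115.030076 − 53.500564 = 61.529511
Δ = N(d₁) = 0.813451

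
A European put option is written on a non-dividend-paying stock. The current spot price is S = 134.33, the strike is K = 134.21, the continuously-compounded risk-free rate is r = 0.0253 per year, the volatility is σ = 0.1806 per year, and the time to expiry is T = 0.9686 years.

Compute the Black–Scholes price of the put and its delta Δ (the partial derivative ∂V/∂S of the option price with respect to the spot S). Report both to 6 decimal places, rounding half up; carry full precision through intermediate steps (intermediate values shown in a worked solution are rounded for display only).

price = 7.804393
Δ = -0.408358

σ√T = 0.1806·√0.9686 = 0.177742
d₁ = (ln(S/K) + (r+σ²/2)T) / (σ√T) = (ln(134.33/134.21) + (0.0253+0.1806²/2)·0.9686) / 0.177742 = (0.000894 + 0.040302) / 0.177742 = 0.231771
d₂ = d₁ − σ√T = 0.231771 − 0.177742 = 0.054029
e^{−rT} = e^{−0.0253·0.9686} = 0.975792
N(−d₁) = 0.408358,  N(−d₂) = 0.478456
Put price V = K·e^{−rT}·N(−d₂) − S·N(−d₁) = 62.659123 − 54.854731 = 7.804393
Δ = −N(−d₁) = -0.408358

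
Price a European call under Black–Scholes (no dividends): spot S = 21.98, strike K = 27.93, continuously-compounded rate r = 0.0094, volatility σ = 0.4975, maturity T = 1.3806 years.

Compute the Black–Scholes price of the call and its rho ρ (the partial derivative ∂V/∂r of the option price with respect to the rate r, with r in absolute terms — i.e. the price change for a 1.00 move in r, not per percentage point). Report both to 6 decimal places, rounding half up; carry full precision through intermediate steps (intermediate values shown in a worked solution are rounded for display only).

price = 3.310071
ρ = 9.450342

σ√T = 0.4975·√1.3806 = 0.584557
d₁ = (ln(S/K) + (r+σ²/2)T) / (σ√T) = (ln(21.98/27.93) + (0.0094+0.4975²/2)·1.3806) / 0.584557 = (-0.239568 + 0.183831) / 0.584557 = -0.095349
d₂ = d₁ − σ√T = -0.095349 − 0.584557 = -0.679907
e^{−rT} = e^{−0.0094·1.3806} = 0.987106
N(d₁) = 0.462019,  N(d₂) = 0.248282
Call price V = S·N(d₁) − K·e^{−rT}·N(d₂) = 10.155169 − 6.845098 = 3.310071
ρ = K·T·e^{−rT}·N(d₂) = 9.450342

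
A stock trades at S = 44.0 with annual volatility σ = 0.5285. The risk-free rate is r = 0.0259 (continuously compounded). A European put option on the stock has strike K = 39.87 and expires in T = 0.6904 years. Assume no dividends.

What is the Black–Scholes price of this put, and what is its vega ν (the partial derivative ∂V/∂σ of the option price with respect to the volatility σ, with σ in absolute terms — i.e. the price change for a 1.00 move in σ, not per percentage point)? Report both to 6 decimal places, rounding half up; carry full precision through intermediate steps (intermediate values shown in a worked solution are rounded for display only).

σ√T = 0.5285·√0.6904 = 0.439132
d₁ = (ln(S/K) + (r+σ²/2)T) / (σ√T) = (ln(44.0/39.87) + (0.0259+0.5285²/2)·0.6904) / 0.439132 = (0.098565 + 0.114300) / 0.439132 = 0.484741
d₂ = d₁ − σ√T = 0.484741 − 0.439132 = 0.045609
e^{−rT} = e^{−0.0259·0.6904} = 0.982278
N(−d₁) = 0.313930,  N(−d₂) = 0.481811
Put price V = K·e^{−rT}·N(−d₂) − S·N(−d₁) = 18.869363 − 13.812922 = 5.056441
φ(d₁) = (1/√(2π))·e^{−d₁²/2} = 0.354720
ν = S·φ(d₁)·√T = 12.968484

price = 5.056441
ν = 12.968484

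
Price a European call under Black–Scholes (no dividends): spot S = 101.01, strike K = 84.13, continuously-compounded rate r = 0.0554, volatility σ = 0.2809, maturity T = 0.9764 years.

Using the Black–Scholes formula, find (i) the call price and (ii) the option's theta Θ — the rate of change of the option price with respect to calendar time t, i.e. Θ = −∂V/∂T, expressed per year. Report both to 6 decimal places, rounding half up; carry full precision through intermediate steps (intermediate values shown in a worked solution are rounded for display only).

σ√T = 0.2809·√0.9764 = 0.277566
d₁ = (ln(S/K) + (r+σ²/2)T) / (σ√T) = (ln(101.01/84.13) + (0.0554+0.2809²/2)·0.9764) / 0.277566 = (0.182856 + 0.092614) / 0.277566 = 0.992451
d₂ = d₁ − σ√T = 0.992451 − 0.277566 = 0.714885
e^{−rT} = e^{−0.0554·0.9764} = 0.947344
N(d₁) = 0.839511,  N(d₂) = 0.762660
Call price V = S·N(d₁) − K·e^{−rT}·N(d₂) = 84.799023 − 60.784068 = 24.014955
φ(d₁) = (1/√(2π))·e^{−d₁²/2} = 0.243797
Θ = −S·φ(d₁)·σ/(2√T) − r·K·e^{−rT}·N(d₂) = −3.500268 − 3.367437 = -6.867705

price = 24.014955
Θ = -6.867705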